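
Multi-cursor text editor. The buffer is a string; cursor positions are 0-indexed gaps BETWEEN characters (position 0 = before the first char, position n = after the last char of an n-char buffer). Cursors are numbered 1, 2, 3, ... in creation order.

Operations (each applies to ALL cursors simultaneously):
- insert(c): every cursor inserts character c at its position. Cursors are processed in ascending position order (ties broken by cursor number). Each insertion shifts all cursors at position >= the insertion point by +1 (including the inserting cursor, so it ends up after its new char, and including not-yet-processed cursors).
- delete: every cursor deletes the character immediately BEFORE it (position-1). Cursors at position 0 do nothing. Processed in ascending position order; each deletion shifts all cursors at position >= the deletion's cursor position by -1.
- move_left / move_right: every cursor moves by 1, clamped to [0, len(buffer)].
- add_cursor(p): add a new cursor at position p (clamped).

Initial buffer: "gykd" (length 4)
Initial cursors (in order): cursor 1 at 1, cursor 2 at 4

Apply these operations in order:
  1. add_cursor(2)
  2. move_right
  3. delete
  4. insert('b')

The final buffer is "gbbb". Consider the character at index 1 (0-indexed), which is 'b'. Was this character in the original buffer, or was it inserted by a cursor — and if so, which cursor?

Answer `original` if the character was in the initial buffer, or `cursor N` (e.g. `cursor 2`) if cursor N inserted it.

Answer: cursor 1

Derivation:
After op 1 (add_cursor(2)): buffer="gykd" (len 4), cursors c1@1 c3@2 c2@4, authorship ....
After op 2 (move_right): buffer="gykd" (len 4), cursors c1@2 c3@3 c2@4, authorship ....
After op 3 (delete): buffer="g" (len 1), cursors c1@1 c2@1 c3@1, authorship .
After op 4 (insert('b')): buffer="gbbb" (len 4), cursors c1@4 c2@4 c3@4, authorship .123
Authorship (.=original, N=cursor N): . 1 2 3
Index 1: author = 1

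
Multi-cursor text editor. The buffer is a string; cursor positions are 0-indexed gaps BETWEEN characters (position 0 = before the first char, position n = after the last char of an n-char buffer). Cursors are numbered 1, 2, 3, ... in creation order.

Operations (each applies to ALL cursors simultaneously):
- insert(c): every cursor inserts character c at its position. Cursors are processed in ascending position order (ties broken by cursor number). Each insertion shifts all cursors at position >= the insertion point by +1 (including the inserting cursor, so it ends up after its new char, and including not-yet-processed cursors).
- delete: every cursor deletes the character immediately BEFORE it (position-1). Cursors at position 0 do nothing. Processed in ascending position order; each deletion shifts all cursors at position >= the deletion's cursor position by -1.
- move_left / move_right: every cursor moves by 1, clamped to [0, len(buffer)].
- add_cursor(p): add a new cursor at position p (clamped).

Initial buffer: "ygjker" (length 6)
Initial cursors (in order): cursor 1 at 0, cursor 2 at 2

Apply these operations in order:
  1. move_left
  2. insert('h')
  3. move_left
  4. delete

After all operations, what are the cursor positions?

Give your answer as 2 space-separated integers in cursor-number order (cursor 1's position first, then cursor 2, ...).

After op 1 (move_left): buffer="ygjker" (len 6), cursors c1@0 c2@1, authorship ......
After op 2 (insert('h')): buffer="hyhgjker" (len 8), cursors c1@1 c2@3, authorship 1.2.....
After op 3 (move_left): buffer="hyhgjker" (len 8), cursors c1@0 c2@2, authorship 1.2.....
After op 4 (delete): buffer="hhgjker" (len 7), cursors c1@0 c2@1, authorship 12.....

Answer: 0 1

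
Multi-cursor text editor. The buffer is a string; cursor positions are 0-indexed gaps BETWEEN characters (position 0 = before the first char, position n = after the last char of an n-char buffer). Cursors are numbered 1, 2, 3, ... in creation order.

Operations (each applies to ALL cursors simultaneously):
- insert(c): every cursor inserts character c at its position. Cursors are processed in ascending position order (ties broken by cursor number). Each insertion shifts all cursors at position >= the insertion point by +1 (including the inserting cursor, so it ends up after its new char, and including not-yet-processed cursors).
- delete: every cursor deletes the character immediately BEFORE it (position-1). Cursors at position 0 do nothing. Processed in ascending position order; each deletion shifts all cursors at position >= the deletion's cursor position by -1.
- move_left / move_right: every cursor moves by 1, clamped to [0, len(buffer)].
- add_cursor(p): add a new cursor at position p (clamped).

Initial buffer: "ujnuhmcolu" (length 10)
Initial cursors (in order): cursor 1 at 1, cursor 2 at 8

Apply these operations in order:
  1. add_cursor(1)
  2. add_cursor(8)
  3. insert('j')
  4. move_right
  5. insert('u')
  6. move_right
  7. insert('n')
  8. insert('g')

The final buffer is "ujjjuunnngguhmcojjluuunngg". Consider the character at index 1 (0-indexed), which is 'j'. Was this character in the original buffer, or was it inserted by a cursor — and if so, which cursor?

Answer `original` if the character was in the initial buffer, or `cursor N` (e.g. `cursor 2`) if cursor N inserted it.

Answer: cursor 1

Derivation:
After op 1 (add_cursor(1)): buffer="ujnuhmcolu" (len 10), cursors c1@1 c3@1 c2@8, authorship ..........
After op 2 (add_cursor(8)): buffer="ujnuhmcolu" (len 10), cursors c1@1 c3@1 c2@8 c4@8, authorship ..........
After op 3 (insert('j')): buffer="ujjjnuhmcojjlu" (len 14), cursors c1@3 c3@3 c2@12 c4@12, authorship .13.......24..
After op 4 (move_right): buffer="ujjjnuhmcojjlu" (len 14), cursors c1@4 c3@4 c2@13 c4@13, authorship .13.......24..
After op 5 (insert('u')): buffer="ujjjuunuhmcojjluuu" (len 18), cursors c1@6 c3@6 c2@17 c4@17, authorship .13.13......24.24.
After op 6 (move_right): buffer="ujjjuunuhmcojjluuu" (len 18), cursors c1@7 c3@7 c2@18 c4@18, authorship .13.13......24.24.
After op 7 (insert('n')): buffer="ujjjuunnnuhmcojjluuunn" (len 22), cursors c1@9 c3@9 c2@22 c4@22, authorship .13.13.13.....24.24.24
After op 8 (insert('g')): buffer="ujjjuunnngguhmcojjluuunngg" (len 26), cursors c1@11 c3@11 c2@26 c4@26, authorship .13.13.1313.....24.24.2424
Authorship (.=original, N=cursor N): . 1 3 . 1 3 . 1 3 1 3 . . . . . 2 4 . 2 4 . 2 4 2 4
Index 1: author = 1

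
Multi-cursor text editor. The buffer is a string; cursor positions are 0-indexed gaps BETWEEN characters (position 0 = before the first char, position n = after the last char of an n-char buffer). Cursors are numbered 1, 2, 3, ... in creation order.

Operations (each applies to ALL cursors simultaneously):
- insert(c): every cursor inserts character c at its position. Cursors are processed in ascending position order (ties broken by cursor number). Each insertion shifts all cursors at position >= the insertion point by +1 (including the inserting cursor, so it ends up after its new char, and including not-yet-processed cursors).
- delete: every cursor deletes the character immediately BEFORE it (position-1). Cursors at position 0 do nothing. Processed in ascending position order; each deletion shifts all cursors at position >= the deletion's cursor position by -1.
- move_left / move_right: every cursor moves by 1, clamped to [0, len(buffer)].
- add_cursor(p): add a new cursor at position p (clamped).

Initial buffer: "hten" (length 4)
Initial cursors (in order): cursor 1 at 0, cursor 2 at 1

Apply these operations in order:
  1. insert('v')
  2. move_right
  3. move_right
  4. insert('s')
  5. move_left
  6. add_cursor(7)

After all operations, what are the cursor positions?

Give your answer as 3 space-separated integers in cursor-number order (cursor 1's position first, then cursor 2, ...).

Answer: 3 6 7

Derivation:
After op 1 (insert('v')): buffer="vhvten" (len 6), cursors c1@1 c2@3, authorship 1.2...
After op 2 (move_right): buffer="vhvten" (len 6), cursors c1@2 c2@4, authorship 1.2...
After op 3 (move_right): buffer="vhvten" (len 6), cursors c1@3 c2@5, authorship 1.2...
After op 4 (insert('s')): buffer="vhvstesn" (len 8), cursors c1@4 c2@7, authorship 1.21..2.
After op 5 (move_left): buffer="vhvstesn" (len 8), cursors c1@3 c2@6, authorship 1.21..2.
After op 6 (add_cursor(7)): buffer="vhvstesn" (len 8), cursors c1@3 c2@6 c3@7, authorship 1.21..2.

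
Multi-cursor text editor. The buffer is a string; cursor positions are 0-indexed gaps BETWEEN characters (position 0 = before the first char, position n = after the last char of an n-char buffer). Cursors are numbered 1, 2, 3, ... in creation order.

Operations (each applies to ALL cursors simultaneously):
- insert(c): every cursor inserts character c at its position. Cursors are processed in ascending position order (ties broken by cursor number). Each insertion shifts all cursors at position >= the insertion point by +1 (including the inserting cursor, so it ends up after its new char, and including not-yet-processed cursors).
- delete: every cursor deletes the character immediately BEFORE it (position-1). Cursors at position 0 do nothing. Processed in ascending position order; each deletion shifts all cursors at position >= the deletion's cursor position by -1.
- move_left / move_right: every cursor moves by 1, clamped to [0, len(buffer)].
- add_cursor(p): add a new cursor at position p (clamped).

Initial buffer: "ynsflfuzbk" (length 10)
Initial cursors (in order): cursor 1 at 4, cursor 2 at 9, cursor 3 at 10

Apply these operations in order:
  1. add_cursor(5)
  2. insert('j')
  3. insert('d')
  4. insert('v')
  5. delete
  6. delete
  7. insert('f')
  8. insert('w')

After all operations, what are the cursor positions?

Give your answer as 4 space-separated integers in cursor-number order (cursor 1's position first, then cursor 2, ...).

After op 1 (add_cursor(5)): buffer="ynsflfuzbk" (len 10), cursors c1@4 c4@5 c2@9 c3@10, authorship ..........
After op 2 (insert('j')): buffer="ynsfjljfuzbjkj" (len 14), cursors c1@5 c4@7 c2@12 c3@14, authorship ....1.4....2.3
After op 3 (insert('d')): buffer="ynsfjdljdfuzbjdkjd" (len 18), cursors c1@6 c4@9 c2@15 c3@18, authorship ....11.44....22.33
After op 4 (insert('v')): buffer="ynsfjdvljdvfuzbjdvkjdv" (len 22), cursors c1@7 c4@11 c2@18 c3@22, authorship ....111.444....222.333
After op 5 (delete): buffer="ynsfjdljdfuzbjdkjd" (len 18), cursors c1@6 c4@9 c2@15 c3@18, authorship ....11.44....22.33
After op 6 (delete): buffer="ynsfjljfuzbjkj" (len 14), cursors c1@5 c4@7 c2@12 c3@14, authorship ....1.4....2.3
After op 7 (insert('f')): buffer="ynsfjfljffuzbjfkjf" (len 18), cursors c1@6 c4@9 c2@15 c3@18, authorship ....11.44....22.33
After op 8 (insert('w')): buffer="ynsfjfwljfwfuzbjfwkjfw" (len 22), cursors c1@7 c4@11 c2@18 c3@22, authorship ....111.444....222.333

Answer: 7 18 22 11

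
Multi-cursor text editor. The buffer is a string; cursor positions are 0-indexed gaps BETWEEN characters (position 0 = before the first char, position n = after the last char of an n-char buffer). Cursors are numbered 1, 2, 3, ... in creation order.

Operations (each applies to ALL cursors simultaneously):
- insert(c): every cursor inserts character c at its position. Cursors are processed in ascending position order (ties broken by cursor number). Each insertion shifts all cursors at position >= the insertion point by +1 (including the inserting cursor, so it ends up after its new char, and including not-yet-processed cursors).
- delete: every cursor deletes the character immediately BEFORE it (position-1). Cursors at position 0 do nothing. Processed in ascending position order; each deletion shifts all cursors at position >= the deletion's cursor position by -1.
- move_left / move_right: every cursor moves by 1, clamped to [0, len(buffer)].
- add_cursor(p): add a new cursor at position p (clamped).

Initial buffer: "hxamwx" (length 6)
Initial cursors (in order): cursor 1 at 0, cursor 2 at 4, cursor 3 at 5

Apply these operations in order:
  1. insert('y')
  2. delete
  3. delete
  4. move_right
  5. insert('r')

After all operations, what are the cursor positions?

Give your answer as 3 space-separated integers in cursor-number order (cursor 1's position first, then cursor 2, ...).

Answer: 2 7 7

Derivation:
After op 1 (insert('y')): buffer="yhxamywyx" (len 9), cursors c1@1 c2@6 c3@8, authorship 1....2.3.
After op 2 (delete): buffer="hxamwx" (len 6), cursors c1@0 c2@4 c3@5, authorship ......
After op 3 (delete): buffer="hxax" (len 4), cursors c1@0 c2@3 c3@3, authorship ....
After op 4 (move_right): buffer="hxax" (len 4), cursors c1@1 c2@4 c3@4, authorship ....
After op 5 (insert('r')): buffer="hrxaxrr" (len 7), cursors c1@2 c2@7 c3@7, authorship .1...23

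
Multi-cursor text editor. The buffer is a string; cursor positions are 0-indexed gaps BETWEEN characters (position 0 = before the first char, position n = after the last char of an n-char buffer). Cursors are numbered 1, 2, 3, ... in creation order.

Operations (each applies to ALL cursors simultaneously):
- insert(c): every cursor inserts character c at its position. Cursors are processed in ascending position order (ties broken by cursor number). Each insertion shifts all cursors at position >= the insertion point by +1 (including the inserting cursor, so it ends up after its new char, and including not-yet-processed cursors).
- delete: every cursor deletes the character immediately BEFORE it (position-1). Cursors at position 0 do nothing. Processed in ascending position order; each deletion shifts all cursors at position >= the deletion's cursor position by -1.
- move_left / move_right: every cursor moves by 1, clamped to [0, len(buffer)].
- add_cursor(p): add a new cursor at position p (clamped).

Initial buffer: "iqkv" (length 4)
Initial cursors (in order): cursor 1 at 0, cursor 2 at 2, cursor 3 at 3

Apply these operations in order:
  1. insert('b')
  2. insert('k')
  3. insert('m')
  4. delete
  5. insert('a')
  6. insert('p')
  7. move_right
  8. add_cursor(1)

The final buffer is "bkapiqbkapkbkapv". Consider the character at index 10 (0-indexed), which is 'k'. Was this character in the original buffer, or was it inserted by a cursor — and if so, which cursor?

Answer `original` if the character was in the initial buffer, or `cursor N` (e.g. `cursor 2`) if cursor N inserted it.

After op 1 (insert('b')): buffer="biqbkbv" (len 7), cursors c1@1 c2@4 c3@6, authorship 1..2.3.
After op 2 (insert('k')): buffer="bkiqbkkbkv" (len 10), cursors c1@2 c2@6 c3@9, authorship 11..22.33.
After op 3 (insert('m')): buffer="bkmiqbkmkbkmv" (len 13), cursors c1@3 c2@8 c3@12, authorship 111..222.333.
After op 4 (delete): buffer="bkiqbkkbkv" (len 10), cursors c1@2 c2@6 c3@9, authorship 11..22.33.
After op 5 (insert('a')): buffer="bkaiqbkakbkav" (len 13), cursors c1@3 c2@8 c3@12, authorship 111..222.333.
After op 6 (insert('p')): buffer="bkapiqbkapkbkapv" (len 16), cursors c1@4 c2@10 c3@15, authorship 1111..2222.3333.
After op 7 (move_right): buffer="bkapiqbkapkbkapv" (len 16), cursors c1@5 c2@11 c3@16, authorship 1111..2222.3333.
After op 8 (add_cursor(1)): buffer="bkapiqbkapkbkapv" (len 16), cursors c4@1 c1@5 c2@11 c3@16, authorship 1111..2222.3333.
Authorship (.=original, N=cursor N): 1 1 1 1 . . 2 2 2 2 . 3 3 3 3 .
Index 10: author = original

Answer: original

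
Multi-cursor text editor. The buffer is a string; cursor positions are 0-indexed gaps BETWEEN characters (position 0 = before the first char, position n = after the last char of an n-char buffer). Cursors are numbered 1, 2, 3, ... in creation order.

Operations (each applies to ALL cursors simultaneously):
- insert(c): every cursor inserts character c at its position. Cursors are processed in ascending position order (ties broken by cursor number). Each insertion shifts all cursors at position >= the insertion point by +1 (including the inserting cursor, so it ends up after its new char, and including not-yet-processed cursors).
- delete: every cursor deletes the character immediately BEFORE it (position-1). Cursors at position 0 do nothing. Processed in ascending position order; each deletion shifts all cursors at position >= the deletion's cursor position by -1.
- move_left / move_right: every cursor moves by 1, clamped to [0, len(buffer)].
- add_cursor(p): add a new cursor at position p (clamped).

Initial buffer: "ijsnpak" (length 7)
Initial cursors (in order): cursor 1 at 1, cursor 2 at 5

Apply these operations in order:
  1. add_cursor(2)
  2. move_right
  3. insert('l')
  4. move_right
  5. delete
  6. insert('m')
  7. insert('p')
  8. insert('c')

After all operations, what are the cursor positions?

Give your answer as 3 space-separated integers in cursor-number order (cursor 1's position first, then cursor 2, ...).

Answer: 6 16 10

Derivation:
After op 1 (add_cursor(2)): buffer="ijsnpak" (len 7), cursors c1@1 c3@2 c2@5, authorship .......
After op 2 (move_right): buffer="ijsnpak" (len 7), cursors c1@2 c3@3 c2@6, authorship .......
After op 3 (insert('l')): buffer="ijlslnpalk" (len 10), cursors c1@3 c3@5 c2@9, authorship ..1.3...2.
After op 4 (move_right): buffer="ijlslnpalk" (len 10), cursors c1@4 c3@6 c2@10, authorship ..1.3...2.
After op 5 (delete): buffer="ijllpal" (len 7), cursors c1@3 c3@4 c2@7, authorship ..13..2
After op 6 (insert('m')): buffer="ijlmlmpalm" (len 10), cursors c1@4 c3@6 c2@10, authorship ..1133..22
After op 7 (insert('p')): buffer="ijlmplmppalmp" (len 13), cursors c1@5 c3@8 c2@13, authorship ..111333..222
After op 8 (insert('c')): buffer="ijlmpclmpcpalmpc" (len 16), cursors c1@6 c3@10 c2@16, authorship ..11113333..2222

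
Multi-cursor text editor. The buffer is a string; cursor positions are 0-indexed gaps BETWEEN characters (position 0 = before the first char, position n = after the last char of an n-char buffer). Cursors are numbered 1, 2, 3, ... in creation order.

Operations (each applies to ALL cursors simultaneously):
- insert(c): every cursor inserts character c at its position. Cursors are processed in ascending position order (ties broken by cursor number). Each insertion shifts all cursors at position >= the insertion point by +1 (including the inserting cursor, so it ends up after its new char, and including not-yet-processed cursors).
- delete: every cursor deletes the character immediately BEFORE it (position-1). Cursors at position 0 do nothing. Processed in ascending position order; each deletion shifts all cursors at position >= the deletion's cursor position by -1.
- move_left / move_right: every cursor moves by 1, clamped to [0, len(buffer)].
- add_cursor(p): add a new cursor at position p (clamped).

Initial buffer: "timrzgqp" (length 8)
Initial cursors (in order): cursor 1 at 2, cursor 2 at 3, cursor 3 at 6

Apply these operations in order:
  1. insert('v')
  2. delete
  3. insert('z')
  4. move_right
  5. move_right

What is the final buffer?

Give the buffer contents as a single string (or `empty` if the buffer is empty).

Answer: tizmzrzgzqp

Derivation:
After op 1 (insert('v')): buffer="tivmvrzgvqp" (len 11), cursors c1@3 c2@5 c3@9, authorship ..1.2...3..
After op 2 (delete): buffer="timrzgqp" (len 8), cursors c1@2 c2@3 c3@6, authorship ........
After op 3 (insert('z')): buffer="tizmzrzgzqp" (len 11), cursors c1@3 c2@5 c3@9, authorship ..1.2...3..
After op 4 (move_right): buffer="tizmzrzgzqp" (len 11), cursors c1@4 c2@6 c3@10, authorship ..1.2...3..
After op 5 (move_right): buffer="tizmzrzgzqp" (len 11), cursors c1@5 c2@7 c3@11, authorship ..1.2...3..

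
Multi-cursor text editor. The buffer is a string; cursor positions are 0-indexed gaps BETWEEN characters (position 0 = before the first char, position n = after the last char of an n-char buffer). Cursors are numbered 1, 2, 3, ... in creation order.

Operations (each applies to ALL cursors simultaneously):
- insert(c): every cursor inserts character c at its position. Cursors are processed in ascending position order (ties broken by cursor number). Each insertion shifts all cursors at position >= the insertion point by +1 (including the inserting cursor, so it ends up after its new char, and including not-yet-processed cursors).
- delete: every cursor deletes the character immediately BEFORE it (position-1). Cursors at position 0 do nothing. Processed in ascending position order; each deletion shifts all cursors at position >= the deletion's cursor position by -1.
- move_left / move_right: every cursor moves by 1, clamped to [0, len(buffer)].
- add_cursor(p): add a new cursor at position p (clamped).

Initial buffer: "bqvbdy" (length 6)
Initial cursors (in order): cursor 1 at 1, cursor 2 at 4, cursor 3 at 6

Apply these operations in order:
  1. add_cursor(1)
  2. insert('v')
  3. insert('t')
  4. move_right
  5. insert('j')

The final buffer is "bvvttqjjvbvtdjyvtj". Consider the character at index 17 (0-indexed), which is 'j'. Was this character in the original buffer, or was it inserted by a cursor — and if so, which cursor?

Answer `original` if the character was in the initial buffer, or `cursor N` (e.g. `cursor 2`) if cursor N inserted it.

Answer: cursor 3

Derivation:
After op 1 (add_cursor(1)): buffer="bqvbdy" (len 6), cursors c1@1 c4@1 c2@4 c3@6, authorship ......
After op 2 (insert('v')): buffer="bvvqvbvdyv" (len 10), cursors c1@3 c4@3 c2@7 c3@10, authorship .14...2..3
After op 3 (insert('t')): buffer="bvvttqvbvtdyvt" (len 14), cursors c1@5 c4@5 c2@10 c3@14, authorship .1414...22..33
After op 4 (move_right): buffer="bvvttqvbvtdyvt" (len 14), cursors c1@6 c4@6 c2@11 c3@14, authorship .1414...22..33
After op 5 (insert('j')): buffer="bvvttqjjvbvtdjyvtj" (len 18), cursors c1@8 c4@8 c2@14 c3@18, authorship .1414.14..22.2.333
Authorship (.=original, N=cursor N): . 1 4 1 4 . 1 4 . . 2 2 . 2 . 3 3 3
Index 17: author = 3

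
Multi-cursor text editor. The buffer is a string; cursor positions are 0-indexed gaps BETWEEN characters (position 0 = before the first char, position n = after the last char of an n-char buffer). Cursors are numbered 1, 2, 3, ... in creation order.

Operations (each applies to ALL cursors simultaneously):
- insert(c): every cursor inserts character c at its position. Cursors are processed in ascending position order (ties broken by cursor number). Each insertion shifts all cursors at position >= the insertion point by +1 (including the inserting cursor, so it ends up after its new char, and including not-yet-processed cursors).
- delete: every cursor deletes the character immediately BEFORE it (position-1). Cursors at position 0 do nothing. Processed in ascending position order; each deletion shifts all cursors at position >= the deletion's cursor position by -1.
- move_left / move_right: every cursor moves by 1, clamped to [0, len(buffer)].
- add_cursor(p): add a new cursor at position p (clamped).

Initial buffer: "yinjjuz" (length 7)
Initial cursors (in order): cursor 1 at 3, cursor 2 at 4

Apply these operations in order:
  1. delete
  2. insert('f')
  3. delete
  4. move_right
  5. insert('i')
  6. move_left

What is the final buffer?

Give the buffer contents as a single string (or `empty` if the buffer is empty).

After op 1 (delete): buffer="yijuz" (len 5), cursors c1@2 c2@2, authorship .....
After op 2 (insert('f')): buffer="yiffjuz" (len 7), cursors c1@4 c2@4, authorship ..12...
After op 3 (delete): buffer="yijuz" (len 5), cursors c1@2 c2@2, authorship .....
After op 4 (move_right): buffer="yijuz" (len 5), cursors c1@3 c2@3, authorship .....
After op 5 (insert('i')): buffer="yijiiuz" (len 7), cursors c1@5 c2@5, authorship ...12..
After op 6 (move_left): buffer="yijiiuz" (len 7), cursors c1@4 c2@4, authorship ...12..

Answer: yijiiuz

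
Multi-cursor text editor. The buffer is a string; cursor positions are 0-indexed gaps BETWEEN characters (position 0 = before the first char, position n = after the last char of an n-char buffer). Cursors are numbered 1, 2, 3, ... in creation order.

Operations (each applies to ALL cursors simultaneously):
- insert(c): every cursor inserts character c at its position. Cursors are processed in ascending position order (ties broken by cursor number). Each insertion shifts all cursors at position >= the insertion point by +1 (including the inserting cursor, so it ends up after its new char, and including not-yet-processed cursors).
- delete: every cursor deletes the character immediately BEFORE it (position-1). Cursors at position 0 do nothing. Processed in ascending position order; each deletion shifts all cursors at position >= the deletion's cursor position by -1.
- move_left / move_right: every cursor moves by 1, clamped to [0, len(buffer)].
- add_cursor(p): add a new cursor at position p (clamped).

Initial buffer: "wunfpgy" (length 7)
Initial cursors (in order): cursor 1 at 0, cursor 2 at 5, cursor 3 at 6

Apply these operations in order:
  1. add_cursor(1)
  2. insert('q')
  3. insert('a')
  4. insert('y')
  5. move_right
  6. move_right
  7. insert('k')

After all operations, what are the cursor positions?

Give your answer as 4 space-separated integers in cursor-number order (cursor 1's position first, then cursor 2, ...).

Answer: 6 19 23 11

Derivation:
After op 1 (add_cursor(1)): buffer="wunfpgy" (len 7), cursors c1@0 c4@1 c2@5 c3@6, authorship .......
After op 2 (insert('q')): buffer="qwqunfpqgqy" (len 11), cursors c1@1 c4@3 c2@8 c3@10, authorship 1.4....2.3.
After op 3 (insert('a')): buffer="qawqaunfpqagqay" (len 15), cursors c1@2 c4@5 c2@11 c3@14, authorship 11.44....22.33.
After op 4 (insert('y')): buffer="qaywqayunfpqaygqayy" (len 19), cursors c1@3 c4@7 c2@14 c3@18, authorship 111.444....222.333.
After op 5 (move_right): buffer="qaywqayunfpqaygqayy" (len 19), cursors c1@4 c4@8 c2@15 c3@19, authorship 111.444....222.333.
After op 6 (move_right): buffer="qaywqayunfpqaygqayy" (len 19), cursors c1@5 c4@9 c2@16 c3@19, authorship 111.444....222.333.
After op 7 (insert('k')): buffer="qaywqkayunkfpqaygqkayyk" (len 23), cursors c1@6 c4@11 c2@19 c3@23, authorship 111.4144..4..222.3233.3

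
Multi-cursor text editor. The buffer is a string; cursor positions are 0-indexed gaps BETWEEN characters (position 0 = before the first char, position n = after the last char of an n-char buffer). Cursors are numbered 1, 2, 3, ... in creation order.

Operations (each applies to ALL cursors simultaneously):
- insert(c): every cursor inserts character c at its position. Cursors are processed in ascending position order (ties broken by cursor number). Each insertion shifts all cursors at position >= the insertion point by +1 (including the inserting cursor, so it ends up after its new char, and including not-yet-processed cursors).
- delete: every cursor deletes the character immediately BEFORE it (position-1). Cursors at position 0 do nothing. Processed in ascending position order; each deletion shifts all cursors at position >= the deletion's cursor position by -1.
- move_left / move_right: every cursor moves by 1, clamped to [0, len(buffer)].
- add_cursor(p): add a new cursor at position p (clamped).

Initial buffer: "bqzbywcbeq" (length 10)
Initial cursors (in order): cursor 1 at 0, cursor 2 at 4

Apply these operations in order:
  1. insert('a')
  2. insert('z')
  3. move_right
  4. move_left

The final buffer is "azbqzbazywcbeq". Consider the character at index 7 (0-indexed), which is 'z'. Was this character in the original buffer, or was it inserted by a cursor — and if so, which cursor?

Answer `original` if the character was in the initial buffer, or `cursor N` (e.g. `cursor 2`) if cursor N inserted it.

After op 1 (insert('a')): buffer="abqzbaywcbeq" (len 12), cursors c1@1 c2@6, authorship 1....2......
After op 2 (insert('z')): buffer="azbqzbazywcbeq" (len 14), cursors c1@2 c2@8, authorship 11....22......
After op 3 (move_right): buffer="azbqzbazywcbeq" (len 14), cursors c1@3 c2@9, authorship 11....22......
After op 4 (move_left): buffer="azbqzbazywcbeq" (len 14), cursors c1@2 c2@8, authorship 11....22......
Authorship (.=original, N=cursor N): 1 1 . . . . 2 2 . . . . . .
Index 7: author = 2

Answer: cursor 2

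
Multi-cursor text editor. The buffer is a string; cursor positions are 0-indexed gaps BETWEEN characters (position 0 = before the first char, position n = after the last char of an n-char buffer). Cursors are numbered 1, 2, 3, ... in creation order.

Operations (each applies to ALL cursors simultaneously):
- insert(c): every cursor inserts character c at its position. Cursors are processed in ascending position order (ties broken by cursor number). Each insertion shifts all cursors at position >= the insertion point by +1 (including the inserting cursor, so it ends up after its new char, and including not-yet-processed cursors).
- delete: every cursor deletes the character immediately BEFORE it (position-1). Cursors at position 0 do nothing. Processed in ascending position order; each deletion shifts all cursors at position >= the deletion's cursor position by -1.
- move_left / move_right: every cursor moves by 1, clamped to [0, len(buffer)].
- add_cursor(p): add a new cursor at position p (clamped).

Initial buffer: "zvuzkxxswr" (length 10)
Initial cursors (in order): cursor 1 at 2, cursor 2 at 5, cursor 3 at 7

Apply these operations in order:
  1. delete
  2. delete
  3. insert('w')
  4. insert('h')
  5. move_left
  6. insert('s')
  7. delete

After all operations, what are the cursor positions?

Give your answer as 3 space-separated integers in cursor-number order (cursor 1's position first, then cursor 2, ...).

Answer: 1 6 6

Derivation:
After op 1 (delete): buffer="zuzxswr" (len 7), cursors c1@1 c2@3 c3@4, authorship .......
After op 2 (delete): buffer="uswr" (len 4), cursors c1@0 c2@1 c3@1, authorship ....
After op 3 (insert('w')): buffer="wuwwswr" (len 7), cursors c1@1 c2@4 c3@4, authorship 1.23...
After op 4 (insert('h')): buffer="whuwwhhswr" (len 10), cursors c1@2 c2@7 c3@7, authorship 11.2323...
After op 5 (move_left): buffer="whuwwhhswr" (len 10), cursors c1@1 c2@6 c3@6, authorship 11.2323...
After op 6 (insert('s')): buffer="wshuwwhsshswr" (len 13), cursors c1@2 c2@9 c3@9, authorship 111.232233...
After op 7 (delete): buffer="whuwwhhswr" (len 10), cursors c1@1 c2@6 c3@6, authorship 11.2323...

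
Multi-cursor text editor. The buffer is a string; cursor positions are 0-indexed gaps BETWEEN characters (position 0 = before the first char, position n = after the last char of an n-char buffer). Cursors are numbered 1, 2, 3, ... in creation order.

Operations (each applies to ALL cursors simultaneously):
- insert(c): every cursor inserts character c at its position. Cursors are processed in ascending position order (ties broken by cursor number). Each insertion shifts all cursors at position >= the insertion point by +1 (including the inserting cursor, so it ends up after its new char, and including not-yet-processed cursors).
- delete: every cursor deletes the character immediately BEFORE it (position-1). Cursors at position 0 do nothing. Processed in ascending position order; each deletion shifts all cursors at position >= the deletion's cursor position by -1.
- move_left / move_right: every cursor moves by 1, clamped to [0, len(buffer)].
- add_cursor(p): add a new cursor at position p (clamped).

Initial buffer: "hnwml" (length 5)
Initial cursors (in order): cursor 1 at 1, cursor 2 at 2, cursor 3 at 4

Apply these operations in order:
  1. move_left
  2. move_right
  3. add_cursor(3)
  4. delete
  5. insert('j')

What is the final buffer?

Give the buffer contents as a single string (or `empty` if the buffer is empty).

After op 1 (move_left): buffer="hnwml" (len 5), cursors c1@0 c2@1 c3@3, authorship .....
After op 2 (move_right): buffer="hnwml" (len 5), cursors c1@1 c2@2 c3@4, authorship .....
After op 3 (add_cursor(3)): buffer="hnwml" (len 5), cursors c1@1 c2@2 c4@3 c3@4, authorship .....
After op 4 (delete): buffer="l" (len 1), cursors c1@0 c2@0 c3@0 c4@0, authorship .
After op 5 (insert('j')): buffer="jjjjl" (len 5), cursors c1@4 c2@4 c3@4 c4@4, authorship 1234.

Answer: jjjjl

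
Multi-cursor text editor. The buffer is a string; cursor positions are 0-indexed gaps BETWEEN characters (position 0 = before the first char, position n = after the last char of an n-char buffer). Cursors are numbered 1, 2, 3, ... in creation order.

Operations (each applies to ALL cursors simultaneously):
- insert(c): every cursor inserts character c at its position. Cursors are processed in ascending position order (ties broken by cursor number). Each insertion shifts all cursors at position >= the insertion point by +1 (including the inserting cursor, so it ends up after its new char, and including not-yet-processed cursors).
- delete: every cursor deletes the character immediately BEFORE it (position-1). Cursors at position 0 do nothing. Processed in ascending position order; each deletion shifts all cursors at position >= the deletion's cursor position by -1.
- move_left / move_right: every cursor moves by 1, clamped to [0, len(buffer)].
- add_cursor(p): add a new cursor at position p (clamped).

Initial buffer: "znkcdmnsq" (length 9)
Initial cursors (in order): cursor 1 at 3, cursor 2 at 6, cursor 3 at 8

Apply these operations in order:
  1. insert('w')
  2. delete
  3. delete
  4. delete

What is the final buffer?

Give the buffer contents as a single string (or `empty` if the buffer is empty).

After op 1 (insert('w')): buffer="znkwcdmwnswq" (len 12), cursors c1@4 c2@8 c3@11, authorship ...1...2..3.
After op 2 (delete): buffer="znkcdmnsq" (len 9), cursors c1@3 c2@6 c3@8, authorship .........
After op 3 (delete): buffer="zncdnq" (len 6), cursors c1@2 c2@4 c3@5, authorship ......
After op 4 (delete): buffer="zcq" (len 3), cursors c1@1 c2@2 c3@2, authorship ...

Answer: zcq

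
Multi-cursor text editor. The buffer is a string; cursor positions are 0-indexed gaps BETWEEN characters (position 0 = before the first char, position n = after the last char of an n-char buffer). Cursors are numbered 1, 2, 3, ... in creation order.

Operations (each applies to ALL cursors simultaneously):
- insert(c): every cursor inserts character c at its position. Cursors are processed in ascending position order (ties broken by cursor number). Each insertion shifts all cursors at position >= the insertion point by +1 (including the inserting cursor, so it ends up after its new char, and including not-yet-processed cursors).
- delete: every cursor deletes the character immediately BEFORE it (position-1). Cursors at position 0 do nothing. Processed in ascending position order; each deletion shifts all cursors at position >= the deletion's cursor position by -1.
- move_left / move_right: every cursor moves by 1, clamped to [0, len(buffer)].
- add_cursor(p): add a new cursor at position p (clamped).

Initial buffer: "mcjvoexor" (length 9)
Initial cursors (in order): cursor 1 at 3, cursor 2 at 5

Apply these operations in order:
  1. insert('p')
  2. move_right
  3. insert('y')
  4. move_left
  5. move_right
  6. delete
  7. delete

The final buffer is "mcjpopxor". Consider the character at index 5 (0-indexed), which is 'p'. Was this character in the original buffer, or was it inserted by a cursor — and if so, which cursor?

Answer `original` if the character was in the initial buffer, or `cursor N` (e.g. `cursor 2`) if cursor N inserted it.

After op 1 (insert('p')): buffer="mcjpvopexor" (len 11), cursors c1@4 c2@7, authorship ...1..2....
After op 2 (move_right): buffer="mcjpvopexor" (len 11), cursors c1@5 c2@8, authorship ...1..2....
After op 3 (insert('y')): buffer="mcjpvyopeyxor" (len 13), cursors c1@6 c2@10, authorship ...1.1.2.2...
After op 4 (move_left): buffer="mcjpvyopeyxor" (len 13), cursors c1@5 c2@9, authorship ...1.1.2.2...
After op 5 (move_right): buffer="mcjpvyopeyxor" (len 13), cursors c1@6 c2@10, authorship ...1.1.2.2...
After op 6 (delete): buffer="mcjpvopexor" (len 11), cursors c1@5 c2@8, authorship ...1..2....
After op 7 (delete): buffer="mcjpopxor" (len 9), cursors c1@4 c2@6, authorship ...1.2...
Authorship (.=original, N=cursor N): . . . 1 . 2 . . .
Index 5: author = 2

Answer: cursor 2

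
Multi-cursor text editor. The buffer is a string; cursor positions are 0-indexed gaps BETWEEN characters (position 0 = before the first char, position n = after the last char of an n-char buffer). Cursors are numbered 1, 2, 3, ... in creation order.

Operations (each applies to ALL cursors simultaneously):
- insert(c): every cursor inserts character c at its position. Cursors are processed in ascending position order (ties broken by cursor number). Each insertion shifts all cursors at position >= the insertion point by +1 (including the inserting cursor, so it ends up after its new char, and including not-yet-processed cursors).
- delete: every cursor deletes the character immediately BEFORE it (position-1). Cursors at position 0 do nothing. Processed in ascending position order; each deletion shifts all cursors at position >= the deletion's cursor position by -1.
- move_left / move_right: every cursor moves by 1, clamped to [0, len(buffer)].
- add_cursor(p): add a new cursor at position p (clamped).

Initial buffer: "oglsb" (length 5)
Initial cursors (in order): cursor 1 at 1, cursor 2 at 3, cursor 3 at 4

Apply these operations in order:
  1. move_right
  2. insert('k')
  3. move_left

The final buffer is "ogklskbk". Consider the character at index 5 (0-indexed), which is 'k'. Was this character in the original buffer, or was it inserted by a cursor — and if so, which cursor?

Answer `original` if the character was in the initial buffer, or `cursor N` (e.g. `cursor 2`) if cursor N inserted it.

Answer: cursor 2

Derivation:
After op 1 (move_right): buffer="oglsb" (len 5), cursors c1@2 c2@4 c3@5, authorship .....
After op 2 (insert('k')): buffer="ogklskbk" (len 8), cursors c1@3 c2@6 c3@8, authorship ..1..2.3
After op 3 (move_left): buffer="ogklskbk" (len 8), cursors c1@2 c2@5 c3@7, authorship ..1..2.3
Authorship (.=original, N=cursor N): . . 1 . . 2 . 3
Index 5: author = 2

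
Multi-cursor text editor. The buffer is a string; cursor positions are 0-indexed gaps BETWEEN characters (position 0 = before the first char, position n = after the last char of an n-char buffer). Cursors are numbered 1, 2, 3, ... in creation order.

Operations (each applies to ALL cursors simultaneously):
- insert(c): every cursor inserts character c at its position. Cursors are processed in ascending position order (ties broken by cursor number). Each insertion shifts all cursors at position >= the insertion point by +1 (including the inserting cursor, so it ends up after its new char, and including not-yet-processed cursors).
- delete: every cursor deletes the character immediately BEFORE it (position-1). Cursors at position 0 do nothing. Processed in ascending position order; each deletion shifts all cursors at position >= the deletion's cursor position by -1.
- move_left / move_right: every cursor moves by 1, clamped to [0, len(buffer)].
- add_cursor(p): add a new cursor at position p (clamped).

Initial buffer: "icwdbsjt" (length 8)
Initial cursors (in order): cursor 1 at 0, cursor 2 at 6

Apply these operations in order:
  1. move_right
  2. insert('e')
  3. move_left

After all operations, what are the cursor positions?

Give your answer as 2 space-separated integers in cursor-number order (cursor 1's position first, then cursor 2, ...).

After op 1 (move_right): buffer="icwdbsjt" (len 8), cursors c1@1 c2@7, authorship ........
After op 2 (insert('e')): buffer="iecwdbsjet" (len 10), cursors c1@2 c2@9, authorship .1......2.
After op 3 (move_left): buffer="iecwdbsjet" (len 10), cursors c1@1 c2@8, authorship .1......2.

Answer: 1 8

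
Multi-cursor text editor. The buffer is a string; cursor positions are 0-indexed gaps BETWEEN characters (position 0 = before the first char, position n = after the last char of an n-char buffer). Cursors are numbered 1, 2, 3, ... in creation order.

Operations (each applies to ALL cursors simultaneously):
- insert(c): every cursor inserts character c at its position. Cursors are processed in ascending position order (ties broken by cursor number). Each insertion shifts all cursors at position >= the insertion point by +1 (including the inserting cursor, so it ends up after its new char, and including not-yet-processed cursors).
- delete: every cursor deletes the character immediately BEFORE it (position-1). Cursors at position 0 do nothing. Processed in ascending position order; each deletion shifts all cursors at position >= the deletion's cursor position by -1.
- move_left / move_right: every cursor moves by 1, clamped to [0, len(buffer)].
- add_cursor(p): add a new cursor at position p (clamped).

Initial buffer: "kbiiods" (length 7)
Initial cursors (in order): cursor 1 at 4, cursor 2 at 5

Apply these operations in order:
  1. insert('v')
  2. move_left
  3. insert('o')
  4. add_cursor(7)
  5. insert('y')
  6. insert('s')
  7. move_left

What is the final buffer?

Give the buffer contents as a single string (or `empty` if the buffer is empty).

Answer: kbiioysvoysoysvds

Derivation:
After op 1 (insert('v')): buffer="kbiivovds" (len 9), cursors c1@5 c2@7, authorship ....1.2..
After op 2 (move_left): buffer="kbiivovds" (len 9), cursors c1@4 c2@6, authorship ....1.2..
After op 3 (insert('o')): buffer="kbiiovoovds" (len 11), cursors c1@5 c2@8, authorship ....11.22..
After op 4 (add_cursor(7)): buffer="kbiiovoovds" (len 11), cursors c1@5 c3@7 c2@8, authorship ....11.22..
After op 5 (insert('y')): buffer="kbiioyvoyoyvds" (len 14), cursors c1@6 c3@9 c2@11, authorship ....111.3222..
After op 6 (insert('s')): buffer="kbiioysvoysoysvds" (len 17), cursors c1@7 c3@11 c2@14, authorship ....1111.332222..
After op 7 (move_left): buffer="kbiioysvoysoysvds" (len 17), cursors c1@6 c3@10 c2@13, authorship ....1111.332222..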